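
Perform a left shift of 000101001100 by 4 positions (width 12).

Original: 000101001100 (decimal 332)
Shift left by 4 positions
Append 4 zeros on the right and drop the 4 high bits that overflow the 12-bit width
Result: 010011000000 (decimal 1216)
Equivalent: 332 << 4 = 332 × 2^4 = 5312, truncated to 12 bits = 1216



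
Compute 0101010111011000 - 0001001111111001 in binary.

Method 1 - Direct subtraction (column by column from the right: bit − bit − borrow-in; if negative, add 2 and borrow 1 from the next column):
borrow: 0000011111111110
        0101010111011000
-       0001001111111001
------------------------
        0100000111011111

Method 2 - Add two's complement:
Two's complement of 0001001111111001: invert → 1110110000000110, add 1 → 1110110000000111
  0101010111011000
+ 1110110000000111
------------------
 10100000111011111  (end carry out of the top bit = 1)
Discarding the end carry: 0100000111011111
Decimal check:
  0101010111011000 = 16384 + 4096 + 1024 + 256 + 128 + 64 + 16 + 8 = 21976
  0001001111111001 = 4096 + 512 + 256 + 128 + 64 + 32 + 16 + 8 + 1 = 5113
  21976 - 5113 = 16863, and 0100000111011111 = 16384 + 256 + 128 + 64 + 16 + 8 + 4 + 2 + 1 = 16863 ✓



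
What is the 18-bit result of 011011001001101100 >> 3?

Original: 011011001001101100 (decimal 111212)
Shift right by 3 positions
Drop the 3 low bits; fill with zeros on the left
Result: 000011011001001101 (decimal 13901)
Equivalent: 111212 >> 3 = 111212 ÷ 2^3 = 13901



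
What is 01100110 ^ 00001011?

XOR: 1 when bits differ
  01100110
^ 00001011
----------
  01101101
Decimal: 102 ^ 11 = 109



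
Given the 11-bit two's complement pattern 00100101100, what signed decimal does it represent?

Binary: 00100101100
Sign bit: 0 (non-negative)
Read directly as an unsigned value:
00100101100 = 256 + 32 + 8 + 4 = 300
Value: 300



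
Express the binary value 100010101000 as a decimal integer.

Sum of powers of 2 for each 1-bit:
2^3 + 2^5 + 2^7 + 2^11
= 8 + 32 + 128 + 2048
= 2216



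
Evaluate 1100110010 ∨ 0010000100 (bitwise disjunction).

OR: 1 when either bit is 1
  1100110010
| 0010000100
------------
  1110110110
Decimal: 818 | 132 = 950



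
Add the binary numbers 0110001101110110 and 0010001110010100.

Add column by column from the right: bit + bit + carry-in; write the sum mod 2, carry 1 when the sum is 2 or 3.
carry:  1100011111101000
        0110001101110110
+       0010001110010100
------------------------
       01000011100001010
(the carry out of the leftmost column, 0, becomes the leading bit)
Decimal check:
  0110001101110110 = 16384 + 8192 + 512 + 256 + 64 + 32 + 16 + 4 + 2 = 25462
  0010001110010100 = 8192 + 512 + 256 + 128 + 16 + 4 = 9108
  25462 + 9108 = 34570, and 01000011100001010 = 32768 + 1024 + 512 + 256 + 8 + 2 = 34570 ✓



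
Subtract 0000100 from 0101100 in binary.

Method 1 - Direct subtraction (column by column from the right: bit − bit − borrow-in; if negative, add 2 and borrow 1 from the next column):
borrow: 0000000
        0101100
-       0000100
---------------
        0101000

Method 2 - Add two's complement:
Two's complement of 0000100: invert → 1111011, add 1 → 1111100
  0101100
+ 1111100
---------
 10101000  (end carry out of the top bit = 1)
Discarding the end carry: 0101000
Decimal check:
  0101100 = 32 + 8 + 4 = 44
  0000100 = 4
  44 - 4 = 40, and 0101000 = 32 + 8 = 40 ✓



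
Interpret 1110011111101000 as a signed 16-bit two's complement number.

Binary: 1110011111101000
Sign bit: 1 (negative)
Invert: 0001100000010111
Add 1:  0001100000011000
Magnitude: 0001100000011000 = 4096 + 2048 + 16 + 8 = 6168
Value: -6168



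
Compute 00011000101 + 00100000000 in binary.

Add column by column from the right: bit + bit + carry-in; write the sum mod 2, carry 1 when the sum is 2 or 3.
carry:  00000000000
        00011000101
+       00100000000
-------------------
       000111000101
(the carry out of the leftmost column, 0, becomes the leading bit)
Decimal check:
  00011000101 = 128 + 64 + 4 + 1 = 197
  00100000000 = 256
  197 + 256 = 453, and 000111000101 = 256 + 128 + 64 + 4 + 1 = 453 ✓



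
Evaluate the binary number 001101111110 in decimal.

Sum of powers of 2 for each 1-bit:
2^1 + 2^2 + 2^3 + 2^4 + 2^5 + 2^6 + 2^8 + 2^9
= 2 + 4 + 8 + 16 + 32 + 64 + 256 + 512
= 894



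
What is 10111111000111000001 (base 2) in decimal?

Sum of powers of 2 for each 1-bit:
2^0 + 2^6 + 2^7 + 2^8 + 2^12 + 2^13 + 2^14 + 2^15 + 2^16 + 2^17 + 2^19
= 1 + 64 + 128 + 256 + 4096 + 8192 + 16384 + 32768 + 65536 + 131072 + 524288
= 782785



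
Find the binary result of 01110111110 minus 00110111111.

Method 1 - Direct subtraction (column by column from the right: bit − bit − borrow-in; if negative, add 2 and borrow 1 from the next column):
borrow: 01111111110
        01110111110
-       00110111111
-------------------
        00111111111

Method 2 - Add two's complement:
Two's complement of 00110111111: invert → 11001000000, add 1 → 11001000001
  01110111110
+ 11001000001
-------------
 100111111111  (end carry out of the top bit = 1)
Discarding the end carry: 00111111111
Decimal check:
  01110111110 = 512 + 256 + 128 + 32 + 16 + 8 + 4 + 2 = 958
  00110111111 = 256 + 128 + 32 + 16 + 8 + 4 + 2 + 1 = 447
  958 - 447 = 511, and 00111111111 = 256 + 128 + 64 + 32 + 16 + 8 + 4 + 2 + 1 = 511 ✓



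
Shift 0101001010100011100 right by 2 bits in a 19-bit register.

Original: 0101001010100011100 (decimal 169244)
Shift right by 2 positions
Drop the 2 low bits; fill with zeros on the left
Result: 0001010010101000111 (decimal 42311)
Equivalent: 169244 >> 2 = 169244 ÷ 2^2 = 42311



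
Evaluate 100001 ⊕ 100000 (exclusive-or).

XOR: 1 when bits differ
  100001
^ 100000
--------
  000001
Decimal: 33 ^ 32 = 1



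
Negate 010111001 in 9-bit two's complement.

Original: 010111001
Step 1 - Invert all bits: 101000110
Step 2 - Add 1: 101000111
Verification: 010111001 + 101000111 = 1000000000; discarding the end carry (carry out of the top bit) leaves the 9-bit value 000000000, as required for x + (-x)



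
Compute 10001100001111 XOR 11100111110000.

XOR: 1 when bits differ
  10001100001111
^ 11100111110000
----------------
  01101011111111
Decimal: 8975 ^ 14832 = 6911



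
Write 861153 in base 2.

Using repeated division by 2:
861153 ÷ 2 = 430576 remainder 1
430576 ÷ 2 = 215288 remainder 0
215288 ÷ 2 = 107644 remainder 0
107644 ÷ 2 = 53822 remainder 0
53822 ÷ 2 = 26911 remainder 0
26911 ÷ 2 = 13455 remainder 1
13455 ÷ 2 = 6727 remainder 1
6727 ÷ 2 = 3363 remainder 1
3363 ÷ 2 = 1681 remainder 1
1681 ÷ 2 = 840 remainder 1
840 ÷ 2 = 420 remainder 0
420 ÷ 2 = 210 remainder 0
210 ÷ 2 = 105 remainder 0
105 ÷ 2 = 52 remainder 1
52 ÷ 2 = 26 remainder 0
26 ÷ 2 = 13 remainder 0
13 ÷ 2 = 6 remainder 1
6 ÷ 2 = 3 remainder 0
3 ÷ 2 = 1 remainder 1
1 ÷ 2 = 0 remainder 1
Reading remainders bottom to top: 11010010001111100001



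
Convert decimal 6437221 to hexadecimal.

Using repeated division by 16 (digits 10–15 are A–F):
6437221 ÷ 16 = 402326 remainder 5
402326 ÷ 16 = 25145 remainder 6
25145 ÷ 16 = 1571 remainder 9
1571 ÷ 16 = 98 remainder 3
98 ÷ 16 = 6 remainder 2
6 ÷ 16 = 0 remainder 6
Reading remainders bottom to top: 623965



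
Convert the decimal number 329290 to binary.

Using repeated division by 2:
329290 ÷ 2 = 164645 remainder 0
164645 ÷ 2 = 82322 remainder 1
82322 ÷ 2 = 41161 remainder 0
41161 ÷ 2 = 20580 remainder 1
20580 ÷ 2 = 10290 remainder 0
10290 ÷ 2 = 5145 remainder 0
5145 ÷ 2 = 2572 remainder 1
2572 ÷ 2 = 1286 remainder 0
1286 ÷ 2 = 643 remainder 0
643 ÷ 2 = 321 remainder 1
321 ÷ 2 = 160 remainder 1
160 ÷ 2 = 80 remainder 0
80 ÷ 2 = 40 remainder 0
40 ÷ 2 = 20 remainder 0
20 ÷ 2 = 10 remainder 0
10 ÷ 2 = 5 remainder 0
5 ÷ 2 = 2 remainder 1
2 ÷ 2 = 1 remainder 0
1 ÷ 2 = 0 remainder 1
Reading remainders bottom to top: 1010000011001001010



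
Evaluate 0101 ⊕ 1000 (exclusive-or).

XOR: 1 when bits differ
  0101
^ 1000
------
  1101
Decimal: 5 ^ 8 = 13



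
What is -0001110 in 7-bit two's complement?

Original: 0001110
Step 1 - Invert all bits: 1110001
Step 2 - Add 1: 1110010
Verification: 0001110 + 1110010 = 10000000; discarding the end carry (carry out of the top bit) leaves the 7-bit value 0000000, as required for x + (-x)



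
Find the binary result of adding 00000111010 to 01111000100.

Add column by column from the right: bit + bit + carry-in; write the sum mod 2, carry 1 when the sum is 2 or 3.
carry:  00000000000
        00000111010
+       01111000100
-------------------
       001111111110
(the carry out of the leftmost column, 0, becomes the leading bit)
Decimal check:
  00000111010 = 32 + 16 + 8 + 2 = 58
  01111000100 = 512 + 256 + 128 + 64 + 4 = 964
  58 + 964 = 1022, and 001111111110 = 512 + 256 + 128 + 64 + 32 + 16 + 8 + 4 + 2 = 1022 ✓



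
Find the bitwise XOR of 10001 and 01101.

XOR: 1 when bits differ
  10001
^ 01101
-------
  11100
Decimal: 17 ^ 13 = 28



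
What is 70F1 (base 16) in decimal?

Expand by place value (powers of 16):
Digit values: F = 15
70F1 = 7 × 16^3 + 0 × 16^2 + 15 × 16^1 + 1 × 16^0
= 7 × 4096 + 0 × 256 + 15 × 16 + 1 × 1
= 28672 + 0 + 240 + 1
= 28913



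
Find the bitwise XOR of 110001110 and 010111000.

XOR: 1 when bits differ
  110001110
^ 010111000
-----------
  100110110
Decimal: 398 ^ 184 = 310



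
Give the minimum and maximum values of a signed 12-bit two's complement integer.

For 12-bit two's complement:
Minimum: -2^11 = -2048
Maximum: 2^11 - 1 = 2047



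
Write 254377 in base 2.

Using repeated division by 2:
254377 ÷ 2 = 127188 remainder 1
127188 ÷ 2 = 63594 remainder 0
63594 ÷ 2 = 31797 remainder 0
31797 ÷ 2 = 15898 remainder 1
15898 ÷ 2 = 7949 remainder 0
7949 ÷ 2 = 3974 remainder 1
3974 ÷ 2 = 1987 remainder 0
1987 ÷ 2 = 993 remainder 1
993 ÷ 2 = 496 remainder 1
496 ÷ 2 = 248 remainder 0
248 ÷ 2 = 124 remainder 0
124 ÷ 2 = 62 remainder 0
62 ÷ 2 = 31 remainder 0
31 ÷ 2 = 15 remainder 1
15 ÷ 2 = 7 remainder 1
7 ÷ 2 = 3 remainder 1
3 ÷ 2 = 1 remainder 1
1 ÷ 2 = 0 remainder 1
Reading remainders bottom to top: 111110000110101001



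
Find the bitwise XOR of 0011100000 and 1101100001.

XOR: 1 when bits differ
  0011100000
^ 1101100001
------------
  1110000001
Decimal: 224 ^ 865 = 897



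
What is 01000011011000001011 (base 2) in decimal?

Sum of powers of 2 for each 1-bit:
2^0 + 2^1 + 2^3 + 2^9 + 2^10 + 2^12 + 2^13 + 2^18
= 1 + 2 + 8 + 512 + 1024 + 4096 + 8192 + 262144
= 275979



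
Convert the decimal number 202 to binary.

Using repeated division by 2:
202 ÷ 2 = 101 remainder 0
101 ÷ 2 = 50 remainder 1
50 ÷ 2 = 25 remainder 0
25 ÷ 2 = 12 remainder 1
12 ÷ 2 = 6 remainder 0
6 ÷ 2 = 3 remainder 0
3 ÷ 2 = 1 remainder 1
1 ÷ 2 = 0 remainder 1
Reading remainders bottom to top: 11001010



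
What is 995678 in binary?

Using repeated division by 2:
995678 ÷ 2 = 497839 remainder 0
497839 ÷ 2 = 248919 remainder 1
248919 ÷ 2 = 124459 remainder 1
124459 ÷ 2 = 62229 remainder 1
62229 ÷ 2 = 31114 remainder 1
31114 ÷ 2 = 15557 remainder 0
15557 ÷ 2 = 7778 remainder 1
7778 ÷ 2 = 3889 remainder 0
3889 ÷ 2 = 1944 remainder 1
1944 ÷ 2 = 972 remainder 0
972 ÷ 2 = 486 remainder 0
486 ÷ 2 = 243 remainder 0
243 ÷ 2 = 121 remainder 1
121 ÷ 2 = 60 remainder 1
60 ÷ 2 = 30 remainder 0
30 ÷ 2 = 15 remainder 0
15 ÷ 2 = 7 remainder 1
7 ÷ 2 = 3 remainder 1
3 ÷ 2 = 1 remainder 1
1 ÷ 2 = 0 remainder 1
Reading remainders bottom to top: 11110011000101011110



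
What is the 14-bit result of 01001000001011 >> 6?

Original: 01001000001011 (decimal 4619)
Shift right by 6 positions
Drop the 6 low bits; fill with zeros on the left
Result: 00000001001000 (decimal 72)
Equivalent: 4619 >> 6 = 4619 ÷ 2^6 = 72



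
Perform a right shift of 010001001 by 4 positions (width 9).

Original: 010001001 (decimal 137)
Shift right by 4 positions
Drop the 4 low bits; fill with zeros on the left
Result: 000001000 (decimal 8)
Equivalent: 137 >> 4 = 137 ÷ 2^4 = 8



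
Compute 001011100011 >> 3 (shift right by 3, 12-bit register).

Original: 001011100011 (decimal 739)
Shift right by 3 positions
Drop the 3 low bits; fill with zeros on the left
Result: 000001011100 (decimal 92)
Equivalent: 739 >> 3 = 739 ÷ 2^3 = 92



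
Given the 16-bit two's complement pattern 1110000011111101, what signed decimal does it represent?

Binary: 1110000011111101
Sign bit: 1 (negative)
Invert: 0001111100000010
Add 1:  0001111100000011
Magnitude: 0001111100000011 = 4096 + 2048 + 1024 + 512 + 256 + 2 + 1 = 7939
Value: -7939



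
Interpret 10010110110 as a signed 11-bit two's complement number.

Binary: 10010110110
Sign bit: 1 (negative)
Invert: 01101001001
Add 1:  01101001010
Magnitude: 01101001010 = 512 + 256 + 64 + 8 + 2 = 842
Value: -842



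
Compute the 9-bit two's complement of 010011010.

Original: 010011010
Step 1 - Invert all bits: 101100101
Step 2 - Add 1: 101100110
Verification: 010011010 + 101100110 = 1000000000; discarding the end carry (carry out of the top bit) leaves the 9-bit value 000000000, as required for x + (-x)



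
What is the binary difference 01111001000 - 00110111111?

Method 1 - Direct subtraction (column by column from the right: bit − bit − borrow-in; if negative, add 2 and borrow 1 from the next column):
borrow: 00001111110
        01111001000
-       00110111111
-------------------
        01000001001

Method 2 - Add two's complement:
Two's complement of 00110111111: invert → 11001000000, add 1 → 11001000001
  01111001000
+ 11001000001
-------------
 101000001001  (end carry out of the top bit = 1)
Discarding the end carry: 01000001001
Decimal check:
  01111001000 = 512 + 256 + 128 + 64 + 8 = 968
  00110111111 = 256 + 128 + 32 + 16 + 8 + 4 + 2 + 1 = 447
  968 - 447 = 521, and 01000001001 = 512 + 8 + 1 = 521 ✓



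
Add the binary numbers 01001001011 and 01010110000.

Add column by column from the right: bit + bit + carry-in; write the sum mod 2, carry 1 when the sum is 2 or 3.
carry:  10000000000
        01001001011
+       01010110000
-------------------
       010011111011
(the carry out of the leftmost column, 0, becomes the leading bit)
Decimal check:
  01001001011 = 512 + 64 + 8 + 2 + 1 = 587
  01010110000 = 512 + 128 + 32 + 16 = 688
  587 + 688 = 1275, and 010011111011 = 1024 + 128 + 64 + 32 + 16 + 8 + 2 + 1 = 1275 ✓



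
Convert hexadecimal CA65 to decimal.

Expand by place value (powers of 16):
Digit values: C = 12, A = 10
CA65 = 12 × 16^3 + 10 × 16^2 + 6 × 16^1 + 5 × 16^0
= 12 × 4096 + 10 × 256 + 6 × 16 + 5 × 1
= 49152 + 2560 + 96 + 5
= 51813



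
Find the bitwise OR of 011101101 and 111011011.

OR: 1 when either bit is 1
  011101101
| 111011011
-----------
  111111111
Decimal: 237 | 475 = 511



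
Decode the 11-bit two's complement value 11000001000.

Binary: 11000001000
Sign bit: 1 (negative)
Invert: 00111110111
Add 1:  00111111000
Magnitude: 00111111000 = 256 + 128 + 64 + 32 + 16 + 8 = 504
Value: -504



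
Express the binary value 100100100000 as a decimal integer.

Sum of powers of 2 for each 1-bit:
2^5 + 2^8 + 2^11
= 32 + 256 + 2048
= 2336



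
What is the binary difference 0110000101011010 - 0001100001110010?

Method 1 - Direct subtraction (column by column from the right: bit − bit − borrow-in; if negative, add 2 and borrow 1 from the next column):
borrow: 0011000111000000
        0110000101011010
-       0001100001110010
------------------------
        0100100011101000

Method 2 - Add two's complement:
Two's complement of 0001100001110010: invert → 1110011110001101, add 1 → 1110011110001110
  0110000101011010
+ 1110011110001110
------------------
 10100100011101000  (end carry out of the top bit = 1)
Discarding the end carry: 0100100011101000
Decimal check:
  0110000101011010 = 16384 + 8192 + 256 + 64 + 16 + 8 + 2 = 24922
  0001100001110010 = 4096 + 2048 + 64 + 32 + 16 + 2 = 6258
  24922 - 6258 = 18664, and 0100100011101000 = 16384 + 2048 + 128 + 64 + 32 + 8 = 18664 ✓



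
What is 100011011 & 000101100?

AND: 1 only when both bits are 1
  100011011
& 000101100
-----------
  000001000
Decimal: 283 & 44 = 8



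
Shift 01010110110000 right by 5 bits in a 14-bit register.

Original: 01010110110000 (decimal 5552)
Shift right by 5 positions
Drop the 5 low bits; fill with zeros on the left
Result: 00000010101101 (decimal 173)
Equivalent: 5552 >> 5 = 5552 ÷ 2^5 = 173



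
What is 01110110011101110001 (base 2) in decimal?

Sum of powers of 2 for each 1-bit:
2^0 + 2^4 + 2^5 + 2^6 + 2^8 + 2^9 + 2^10 + 2^13 + 2^14 + 2^16 + 2^17 + 2^18
= 1 + 16 + 32 + 64 + 256 + 512 + 1024 + 8192 + 16384 + 65536 + 131072 + 262144
= 485233



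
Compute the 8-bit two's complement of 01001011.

Original: 01001011
Step 1 - Invert all bits: 10110100
Step 2 - Add 1: 10110101
Verification: 01001011 + 10110101 = 100000000; discarding the end carry (carry out of the top bit) leaves the 8-bit value 00000000, as required for x + (-x)



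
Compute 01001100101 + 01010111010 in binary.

Add column by column from the right: bit + bit + carry-in; write the sum mod 2, carry 1 when the sum is 2 or 3.
carry:  10111000000
        01001100101
+       01010111010
-------------------
       010100011111
(the carry out of the leftmost column, 0, becomes the leading bit)
Decimal check:
  01001100101 = 512 + 64 + 32 + 4 + 1 = 613
  01010111010 = 512 + 128 + 32 + 16 + 8 + 2 = 698
  613 + 698 = 1311, and 010100011111 = 1024 + 256 + 16 + 8 + 4 + 2 + 1 = 1311 ✓



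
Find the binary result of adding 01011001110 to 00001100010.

Add column by column from the right: bit + bit + carry-in; write the sum mod 2, carry 1 when the sum is 2 or 3.
carry:  00110011100
        01011001110
+       00001100010
-------------------
       001100110000
(the carry out of the leftmost column, 0, becomes the leading bit)
Decimal check:
  01011001110 = 512 + 128 + 64 + 8 + 4 + 2 = 718
  00001100010 = 64 + 32 + 2 = 98
  718 + 98 = 816, and 001100110000 = 512 + 256 + 32 + 16 = 816 ✓



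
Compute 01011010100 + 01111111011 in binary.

Add column by column from the right: bit + bit + carry-in; write the sum mod 2, carry 1 when the sum is 2 or 3.
carry:  11111100000
        01011010100
+       01111111011
-------------------
       011011001111
(the carry out of the leftmost column, 0, becomes the leading bit)
Decimal check:
  01011010100 = 512 + 128 + 64 + 16 + 4 = 724
  01111111011 = 512 + 256 + 128 + 64 + 32 + 16 + 8 + 2 + 1 = 1019
  724 + 1019 = 1743, and 011011001111 = 1024 + 512 + 128 + 64 + 8 + 4 + 2 + 1 = 1743 ✓



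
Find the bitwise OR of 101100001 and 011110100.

OR: 1 when either bit is 1
  101100001
| 011110100
-----------
  111110101
Decimal: 353 | 244 = 501



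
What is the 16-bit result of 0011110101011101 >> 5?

Original: 0011110101011101 (decimal 15709)
Shift right by 5 positions
Drop the 5 low bits; fill with zeros on the left
Result: 0000000111101010 (decimal 490)
Equivalent: 15709 >> 5 = 15709 ÷ 2^5 = 490



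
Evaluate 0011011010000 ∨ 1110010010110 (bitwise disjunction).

OR: 1 when either bit is 1
  0011011010000
| 1110010010110
---------------
  1111011010110
Decimal: 1744 | 7318 = 7894



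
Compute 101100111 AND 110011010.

AND: 1 only when both bits are 1
  101100111
& 110011010
-----------
  100000010
Decimal: 359 & 410 = 258



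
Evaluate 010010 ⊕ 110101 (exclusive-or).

XOR: 1 when bits differ
  010010
^ 110101
--------
  100111
Decimal: 18 ^ 53 = 39



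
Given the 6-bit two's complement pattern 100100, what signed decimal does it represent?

Binary: 100100
Sign bit: 1 (negative)
Invert: 011011
Add 1:  011100
Magnitude: 011100 = 16 + 8 + 4 = 28
Value: -28



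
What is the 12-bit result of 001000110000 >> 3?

Original: 001000110000 (decimal 560)
Shift right by 3 positions
Drop the 3 low bits; fill with zeros on the left
Result: 000001000110 (decimal 70)
Equivalent: 560 >> 3 = 560 ÷ 2^3 = 70



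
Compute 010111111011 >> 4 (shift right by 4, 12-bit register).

Original: 010111111011 (decimal 1531)
Shift right by 4 positions
Drop the 4 low bits; fill with zeros on the left
Result: 000001011111 (decimal 95)
Equivalent: 1531 >> 4 = 1531 ÷ 2^4 = 95



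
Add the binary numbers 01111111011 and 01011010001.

Add column by column from the right: bit + bit + carry-in; write the sum mod 2, carry 1 when the sum is 2 or 3.
carry:  11111100110
        01111111011
+       01011010001
-------------------
       011011001100
(the carry out of the leftmost column, 0, becomes the leading bit)
Decimal check:
  01111111011 = 512 + 256 + 128 + 64 + 32 + 16 + 8 + 2 + 1 = 1019
  01011010001 = 512 + 128 + 64 + 16 + 1 = 721
  1019 + 721 = 1740, and 011011001100 = 1024 + 512 + 128 + 64 + 8 + 4 = 1740 ✓



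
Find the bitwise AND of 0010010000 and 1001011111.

AND: 1 only when both bits are 1
  0010010000
& 1001011111
------------
  0000010000
Decimal: 144 & 607 = 16



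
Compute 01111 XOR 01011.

XOR: 1 when bits differ
  01111
^ 01011
-------
  00100
Decimal: 15 ^ 11 = 4



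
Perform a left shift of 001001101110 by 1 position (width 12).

Original: 001001101110 (decimal 622)
Shift left by 1 position
Append 1 zero on the right
Result: 010011011100 (decimal 1244)
Equivalent: 622 << 1 = 622 × 2^1 = 1244



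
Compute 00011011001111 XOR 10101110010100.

XOR: 1 when bits differ
  00011011001111
^ 10101110010100
----------------
  10110101011011
Decimal: 1743 ^ 11156 = 11611



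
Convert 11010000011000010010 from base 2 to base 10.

Sum of powers of 2 for each 1-bit:
2^1 + 2^4 + 2^9 + 2^10 + 2^16 + 2^18 + 2^19
= 2 + 16 + 512 + 1024 + 65536 + 262144 + 524288
= 853522



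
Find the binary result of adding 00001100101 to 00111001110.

Add column by column from the right: bit + bit + carry-in; write the sum mod 2, carry 1 when the sum is 2 or 3.
carry:  01110011000
        00001100101
+       00111001110
-------------------
       001000110011
(the carry out of the leftmost column, 0, becomes the leading bit)
Decimal check:
  00001100101 = 64 + 32 + 4 + 1 = 101
  00111001110 = 256 + 128 + 64 + 8 + 4 + 2 = 462
  101 + 462 = 563, and 001000110011 = 512 + 32 + 16 + 2 + 1 = 563 ✓



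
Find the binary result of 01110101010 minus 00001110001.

Method 1 - Direct subtraction (column by column from the right: bit − bit − borrow-in; if negative, add 2 and borrow 1 from the next column):
borrow: 00011100010
        01110101010
-       00001110001
-------------------
        01100111001

Method 2 - Add two's complement:
Two's complement of 00001110001: invert → 11110001110, add 1 → 11110001111
  01110101010
+ 11110001111
-------------
 101100111001  (end carry out of the top bit = 1)
Discarding the end carry: 01100111001
Decimal check:
  01110101010 = 512 + 256 + 128 + 32 + 8 + 2 = 938
  00001110001 = 64 + 32 + 16 + 1 = 113
  938 - 113 = 825, and 01100111001 = 512 + 256 + 32 + 16 + 8 + 1 = 825 ✓



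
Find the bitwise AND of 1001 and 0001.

AND: 1 only when both bits are 1
  1001
& 0001
------
  0001
Decimal: 9 & 1 = 1



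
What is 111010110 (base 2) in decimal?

Sum of powers of 2 for each 1-bit:
2^1 + 2^2 + 2^4 + 2^6 + 2^7 + 2^8
= 2 + 4 + 16 + 64 + 128 + 256
= 470



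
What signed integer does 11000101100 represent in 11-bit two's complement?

Binary: 11000101100
Sign bit: 1 (negative)
Invert: 00111010011
Add 1:  00111010100
Magnitude: 00111010100 = 256 + 128 + 64 + 16 + 4 = 468
Value: -468



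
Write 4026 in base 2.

Using repeated division by 2:
4026 ÷ 2 = 2013 remainder 0
2013 ÷ 2 = 1006 remainder 1
1006 ÷ 2 = 503 remainder 0
503 ÷ 2 = 251 remainder 1
251 ÷ 2 = 125 remainder 1
125 ÷ 2 = 62 remainder 1
62 ÷ 2 = 31 remainder 0
31 ÷ 2 = 15 remainder 1
15 ÷ 2 = 7 remainder 1
7 ÷ 2 = 3 remainder 1
3 ÷ 2 = 1 remainder 1
1 ÷ 2 = 0 remainder 1
Reading remainders bottom to top: 111110111010



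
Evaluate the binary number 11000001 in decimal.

Sum of powers of 2 for each 1-bit:
2^0 + 2^6 + 2^7
= 1 + 64 + 128
= 193



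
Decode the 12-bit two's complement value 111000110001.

Binary: 111000110001
Sign bit: 1 (negative)
Invert: 000111001110
Add 1:  000111001111
Magnitude: 000111001111 = 256 + 128 + 64 + 8 + 4 + 2 + 1 = 463
Value: -463



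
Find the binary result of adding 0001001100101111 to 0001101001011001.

Add column by column from the right: bit + bit + carry-in; write the sum mod 2, carry 1 when the sum is 2 or 3.
carry:  0010010011111110
        0001001100101111
+       0001101001011001
------------------------
       00010110110001000
(the carry out of the leftmost column, 0, becomes the leading bit)
Decimal check:
  0001001100101111 = 4096 + 512 + 256 + 32 + 8 + 4 + 2 + 1 = 4911
  0001101001011001 = 4096 + 2048 + 512 + 64 + 16 + 8 + 1 = 6745
  4911 + 6745 = 11656, and 00010110110001000 = 8192 + 2048 + 1024 + 256 + 128 + 8 = 11656 ✓



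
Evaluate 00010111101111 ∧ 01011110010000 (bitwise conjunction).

AND: 1 only when both bits are 1
  00010111101111
& 01011110010000
----------------
  00010110000000
Decimal: 1519 & 6032 = 1408



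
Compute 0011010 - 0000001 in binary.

Method 1 - Direct subtraction (column by column from the right: bit − bit − borrow-in; if negative, add 2 and borrow 1 from the next column):
borrow: 0000010
        0011010
-       0000001
---------------
        0011001

Method 2 - Add two's complement:
Two's complement of 0000001: invert → 1111110, add 1 → 1111111
  0011010
+ 1111111
---------
 10011001  (end carry out of the top bit = 1)
Discarding the end carry: 0011001
Decimal check:
  0011010 = 16 + 8 + 2 = 26
  0000001 = 1
  26 - 1 = 25, and 0011001 = 16 + 8 + 1 = 25 ✓



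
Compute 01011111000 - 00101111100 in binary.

Method 1 - Direct subtraction (column by column from the right: bit − bit − borrow-in; if negative, add 2 and borrow 1 from the next column):
borrow: 01011111000
        01011111000
-       00101111100
-------------------
        00101111100

Method 2 - Add two's complement:
Two's complement of 00101111100: invert → 11010000011, add 1 → 11010000100
  01011111000
+ 11010000100
-------------
 100101111100  (end carry out of the top bit = 1)
Discarding the end carry: 00101111100
Decimal check:
  01011111000 = 512 + 128 + 64 + 32 + 16 + 8 = 760
  00101111100 = 256 + 64 + 32 + 16 + 8 + 4 = 380
  760 - 380 = 380, and 00101111100 = 256 + 64 + 32 + 16 + 8 + 4 = 380 ✓



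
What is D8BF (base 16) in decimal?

Expand by place value (powers of 16):
Digit values: D = 13, B = 11, F = 15
D8BF = 13 × 16^3 + 8 × 16^2 + 11 × 16^1 + 15 × 16^0
= 13 × 4096 + 8 × 256 + 11 × 16 + 15 × 1
= 53248 + 2048 + 176 + 15
= 55487



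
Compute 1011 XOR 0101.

XOR: 1 when bits differ
  1011
^ 0101
------
  1110
Decimal: 11 ^ 5 = 14



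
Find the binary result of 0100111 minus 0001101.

Method 1 - Direct subtraction (column by column from the right: bit − bit − borrow-in; if negative, add 2 and borrow 1 from the next column):
borrow: 0110000
        0100111
-       0001101
---------------
        0011010

Method 2 - Add two's complement:
Two's complement of 0001101: invert → 1110010, add 1 → 1110011
  0100111
+ 1110011
---------
 10011010  (end carry out of the top bit = 1)
Discarding the end carry: 0011010
Decimal check:
  0100111 = 32 + 4 + 2 + 1 = 39
  0001101 = 8 + 4 + 1 = 13
  39 - 13 = 26, and 0011010 = 16 + 8 + 2 = 26 ✓



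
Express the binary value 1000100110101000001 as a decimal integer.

Sum of powers of 2 for each 1-bit:
2^0 + 2^6 + 2^8 + 2^10 + 2^11 + 2^14 + 2^18
= 1 + 64 + 256 + 1024 + 2048 + 16384 + 262144
= 281921



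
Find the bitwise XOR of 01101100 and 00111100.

XOR: 1 when bits differ
  01101100
^ 00111100
----------
  01010000
Decimal: 108 ^ 60 = 80



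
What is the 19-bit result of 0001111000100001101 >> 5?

Original: 0001111000100001101 (decimal 61709)
Shift right by 5 positions
Drop the 5 low bits; fill with zeros on the left
Result: 0000000011110001000 (decimal 1928)
Equivalent: 61709 >> 5 = 61709 ÷ 2^5 = 1928



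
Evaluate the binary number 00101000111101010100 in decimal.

Sum of powers of 2 for each 1-bit:
2^2 + 2^4 + 2^6 + 2^8 + 2^9 + 2^10 + 2^11 + 2^15 + 2^17
= 4 + 16 + 64 + 256 + 512 + 1024 + 2048 + 32768 + 131072
= 167764



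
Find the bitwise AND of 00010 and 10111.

AND: 1 only when both bits are 1
  00010
& 10111
-------
  00010
Decimal: 2 & 23 = 2



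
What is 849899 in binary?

Using repeated division by 2:
849899 ÷ 2 = 424949 remainder 1
424949 ÷ 2 = 212474 remainder 1
212474 ÷ 2 = 106237 remainder 0
106237 ÷ 2 = 53118 remainder 1
53118 ÷ 2 = 26559 remainder 0
26559 ÷ 2 = 13279 remainder 1
13279 ÷ 2 = 6639 remainder 1
6639 ÷ 2 = 3319 remainder 1
3319 ÷ 2 = 1659 remainder 1
1659 ÷ 2 = 829 remainder 1
829 ÷ 2 = 414 remainder 1
414 ÷ 2 = 207 remainder 0
207 ÷ 2 = 103 remainder 1
103 ÷ 2 = 51 remainder 1
51 ÷ 2 = 25 remainder 1
25 ÷ 2 = 12 remainder 1
12 ÷ 2 = 6 remainder 0
6 ÷ 2 = 3 remainder 0
3 ÷ 2 = 1 remainder 1
1 ÷ 2 = 0 remainder 1
Reading remainders bottom to top: 11001111011111101011



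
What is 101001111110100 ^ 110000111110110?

XOR: 1 when bits differ
  101001111110100
^ 110000111110110
-----------------
  011001000000010
Decimal: 21492 ^ 25078 = 12802



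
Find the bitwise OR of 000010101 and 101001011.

OR: 1 when either bit is 1
  000010101
| 101001011
-----------
  101011111
Decimal: 21 | 331 = 351



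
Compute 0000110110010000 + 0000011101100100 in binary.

Add column by column from the right: bit + bit + carry-in; write the sum mod 2, carry 1 when the sum is 2 or 3.
carry:  0001111000000000
        0000110110010000
+       0000011101100100
------------------------
       00001010011110100
(the carry out of the leftmost column, 0, becomes the leading bit)
Decimal check:
  0000110110010000 = 2048 + 1024 + 256 + 128 + 16 = 3472
  0000011101100100 = 1024 + 512 + 256 + 64 + 32 + 4 = 1892
  3472 + 1892 = 5364, and 00001010011110100 = 4096 + 1024 + 128 + 64 + 32 + 16 + 4 = 5364 ✓



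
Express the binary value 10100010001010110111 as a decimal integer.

Sum of powers of 2 for each 1-bit:
2^0 + 2^1 + 2^2 + 2^4 + 2^5 + 2^7 + 2^9 + 2^13 + 2^17 + 2^19
= 1 + 2 + 4 + 16 + 32 + 128 + 512 + 8192 + 131072 + 524288
= 664247



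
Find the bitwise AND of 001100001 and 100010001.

AND: 1 only when both bits are 1
  001100001
& 100010001
-----------
  000000001
Decimal: 97 & 273 = 1



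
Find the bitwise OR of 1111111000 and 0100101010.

OR: 1 when either bit is 1
  1111111000
| 0100101010
------------
  1111111010
Decimal: 1016 | 298 = 1018



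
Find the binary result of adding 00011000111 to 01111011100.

Add column by column from the right: bit + bit + carry-in; write the sum mod 2, carry 1 when the sum is 2 or 3.
carry:  11110111000
        00011000111
+       01111011100
-------------------
       010010100011
(the carry out of the leftmost column, 0, becomes the leading bit)
Decimal check:
  00011000111 = 128 + 64 + 4 + 2 + 1 = 199
  01111011100 = 512 + 256 + 128 + 64 + 16 + 8 + 4 = 988
  199 + 988 = 1187, and 010010100011 = 1024 + 128 + 32 + 2 + 1 = 1187 ✓



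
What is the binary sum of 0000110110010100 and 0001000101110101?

Add column by column from the right: bit + bit + carry-in; write the sum mod 2, carry 1 when the sum is 2 or 3.
carry:  0000001111101000
        0000110110010100
+       0001000101110101
------------------------
       00001111100001001
(the carry out of the leftmost column, 0, becomes the leading bit)
Decimal check:
  0000110110010100 = 2048 + 1024 + 256 + 128 + 16 + 4 = 3476
  0001000101110101 = 4096 + 256 + 64 + 32 + 16 + 4 + 1 = 4469
  3476 + 4469 = 7945, and 00001111100001001 = 4096 + 2048 + 1024 + 512 + 256 + 8 + 1 = 7945 ✓



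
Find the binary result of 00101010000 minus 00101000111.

Method 1 - Direct subtraction (column by column from the right: bit − bit − borrow-in; if negative, add 2 and borrow 1 from the next column):
borrow: 00000011110
        00101010000
-       00101000111
-------------------
        00000001001

Method 2 - Add two's complement:
Two's complement of 00101000111: invert → 11010111000, add 1 → 11010111001
  00101010000
+ 11010111001
-------------
 100000001001  (end carry out of the top bit = 1)
Discarding the end carry: 00000001001
Decimal check:
  00101010000 = 256 + 64 + 16 = 336
  00101000111 = 256 + 64 + 4 + 2 + 1 = 327
  336 - 327 = 9, and 00000001001 = 8 + 1 = 9 ✓



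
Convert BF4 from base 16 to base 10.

Expand by place value (powers of 16):
Digit values: B = 11, F = 15
BF4 = 11 × 16^2 + 15 × 16^1 + 4 × 16^0
= 11 × 256 + 15 × 16 + 4 × 1
= 2816 + 240 + 4
= 3060



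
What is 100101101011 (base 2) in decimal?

Sum of powers of 2 for each 1-bit:
2^0 + 2^1 + 2^3 + 2^5 + 2^6 + 2^8 + 2^11
= 1 + 2 + 8 + 32 + 64 + 256 + 2048
= 2411



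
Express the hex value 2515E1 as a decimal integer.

Expand by place value (powers of 16):
Digit values: E = 14
2515E1 = 2 × 16^5 + 5 × 16^4 + 1 × 16^3 + 5 × 16^2 + 14 × 16^1 + 1 × 16^0
= 2 × 1048576 + 5 × 65536 + 1 × 4096 + 5 × 256 + 14 × 16 + 1 × 1
= 2097152 + 327680 + 4096 + 1280 + 224 + 1
= 2430433



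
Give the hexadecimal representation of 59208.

Using repeated division by 16 (digits 10–15 are A–F):
59208 ÷ 16 = 3700 remainder 8
3700 ÷ 16 = 231 remainder 4
231 ÷ 16 = 14 remainder 7
14 ÷ 16 = 0 remainder 14 (E)
Reading remainders bottom to top: E748



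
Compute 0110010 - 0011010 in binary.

Method 1 - Direct subtraction (column by column from the right: bit − bit − borrow-in; if negative, add 2 and borrow 1 from the next column):
borrow: 0110000
        0110010
-       0011010
---------------
        0011000

Method 2 - Add two's complement:
Two's complement of 0011010: invert → 1100101, add 1 → 1100110
  0110010
+ 1100110
---------
 10011000  (end carry out of the top bit = 1)
Discarding the end carry: 0011000
Decimal check:
  0110010 = 32 + 16 + 2 = 50
  0011010 = 16 + 8 + 2 = 26
  50 - 26 = 24, and 0011000 = 16 + 8 = 24 ✓



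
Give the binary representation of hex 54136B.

Convert each hex digit to 4 bits:
  5 = 0101
  4 = 0100
  1 = 0001
  3 = 0011
  6 = 0110
  B = 1011
Concatenate: 010101000001001101101011



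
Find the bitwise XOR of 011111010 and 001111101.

XOR: 1 when bits differ
  011111010
^ 001111101
-----------
  010000111
Decimal: 250 ^ 125 = 135



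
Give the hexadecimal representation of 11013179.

Using repeated division by 16 (digits 10–15 are A–F):
11013179 ÷ 16 = 688323 remainder 11 (B)
688323 ÷ 16 = 43020 remainder 3
43020 ÷ 16 = 2688 remainder 12 (C)
2688 ÷ 16 = 168 remainder 0
168 ÷ 16 = 10 remainder 8
10 ÷ 16 = 0 remainder 10 (A)
Reading remainders bottom to top: A80C3B



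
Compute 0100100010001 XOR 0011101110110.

XOR: 1 when bits differ
  0100100010001
^ 0011101110110
---------------
  0111001100111
Decimal: 2321 ^ 1910 = 3687



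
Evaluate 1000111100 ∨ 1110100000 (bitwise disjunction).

OR: 1 when either bit is 1
  1000111100
| 1110100000
------------
  1110111100
Decimal: 572 | 928 = 956



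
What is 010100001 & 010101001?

AND: 1 only when both bits are 1
  010100001
& 010101001
-----------
  010100001
Decimal: 161 & 169 = 161



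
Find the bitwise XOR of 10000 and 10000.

XOR: 1 when bits differ
  10000
^ 10000
-------
  00000
Decimal: 16 ^ 16 = 0



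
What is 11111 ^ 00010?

XOR: 1 when bits differ
  11111
^ 00010
-------
  11101
Decimal: 31 ^ 2 = 29



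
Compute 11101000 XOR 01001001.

XOR: 1 when bits differ
  11101000
^ 01001001
----------
  10100001
Decimal: 232 ^ 73 = 161



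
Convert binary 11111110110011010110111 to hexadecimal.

Group into 4-bit nibbles from right:
  0111 = 7
  1111 = F
  0110 = 6
  0110 = 6
  1011 = B
  0111 = 7
Result: 7F66B7



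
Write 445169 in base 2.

Using repeated division by 2:
445169 ÷ 2 = 222584 remainder 1
222584 ÷ 2 = 111292 remainder 0
111292 ÷ 2 = 55646 remainder 0
55646 ÷ 2 = 27823 remainder 0
27823 ÷ 2 = 13911 remainder 1
13911 ÷ 2 = 6955 remainder 1
6955 ÷ 2 = 3477 remainder 1
3477 ÷ 2 = 1738 remainder 1
1738 ÷ 2 = 869 remainder 0
869 ÷ 2 = 434 remainder 1
434 ÷ 2 = 217 remainder 0
217 ÷ 2 = 108 remainder 1
108 ÷ 2 = 54 remainder 0
54 ÷ 2 = 27 remainder 0
27 ÷ 2 = 13 remainder 1
13 ÷ 2 = 6 remainder 1
6 ÷ 2 = 3 remainder 0
3 ÷ 2 = 1 remainder 1
1 ÷ 2 = 0 remainder 1
Reading remainders bottom to top: 1101100101011110001



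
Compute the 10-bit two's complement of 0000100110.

Original: 0000100110
Step 1 - Invert all bits: 1111011001
Step 2 - Add 1: 1111011010
Verification: 0000100110 + 1111011010 = 10000000000; discarding the end carry (carry out of the top bit) leaves the 10-bit value 0000000000, as required for x + (-x)



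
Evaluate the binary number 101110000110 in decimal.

Sum of powers of 2 for each 1-bit:
2^1 + 2^2 + 2^7 + 2^8 + 2^9 + 2^11
= 2 + 4 + 128 + 256 + 512 + 2048
= 2950



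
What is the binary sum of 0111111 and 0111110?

Add column by column from the right: bit + bit + carry-in; write the sum mod 2, carry 1 when the sum is 2 or 3.
carry:  1111100
        0111111
+       0111110
---------------
       01111101
(the carry out of the leftmost column, 0, becomes the leading bit)
Decimal check:
  0111111 = 32 + 16 + 8 + 4 + 2 + 1 = 63
  0111110 = 32 + 16 + 8 + 4 + 2 = 62
  63 + 62 = 125, and 01111101 = 64 + 32 + 16 + 8 + 4 + 1 = 125 ✓



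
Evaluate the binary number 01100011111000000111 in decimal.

Sum of powers of 2 for each 1-bit:
2^0 + 2^1 + 2^2 + 2^9 + 2^10 + 2^11 + 2^12 + 2^13 + 2^17 + 2^18
= 1 + 2 + 4 + 512 + 1024 + 2048 + 4096 + 8192 + 131072 + 262144
= 409095



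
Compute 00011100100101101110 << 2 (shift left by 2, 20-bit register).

Original: 00011100100101101110 (decimal 117102)
Shift left by 2 positions
Append 2 zeros on the right
Result: 01110010010110111000 (decimal 468408)
Equivalent: 117102 << 2 = 117102 × 2^2 = 468408



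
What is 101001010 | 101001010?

OR: 1 when either bit is 1
  101001010
| 101001010
-----------
  101001010
Decimal: 330 | 330 = 330



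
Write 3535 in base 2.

Using repeated division by 2:
3535 ÷ 2 = 1767 remainder 1
1767 ÷ 2 = 883 remainder 1
883 ÷ 2 = 441 remainder 1
441 ÷ 2 = 220 remainder 1
220 ÷ 2 = 110 remainder 0
110 ÷ 2 = 55 remainder 0
55 ÷ 2 = 27 remainder 1
27 ÷ 2 = 13 remainder 1
13 ÷ 2 = 6 remainder 1
6 ÷ 2 = 3 remainder 0
3 ÷ 2 = 1 remainder 1
1 ÷ 2 = 0 remainder 1
Reading remainders bottom to top: 110111001111



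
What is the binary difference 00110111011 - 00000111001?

Method 1 - Direct subtraction (column by column from the right: bit − bit − borrow-in; if negative, add 2 and borrow 1 from the next column):
borrow: 00000000000
        00110111011
-       00000111001
-------------------
        00110000010

Method 2 - Add two's complement:
Two's complement of 00000111001: invert → 11111000110, add 1 → 11111000111
  00110111011
+ 11111000111
-------------
 100110000010  (end carry out of the top bit = 1)
Discarding the end carry: 00110000010
Decimal check:
  00110111011 = 256 + 128 + 32 + 16 + 8 + 2 + 1 = 443
  00000111001 = 32 + 16 + 8 + 1 = 57
  443 - 57 = 386, and 00110000010 = 256 + 128 + 2 = 386 ✓



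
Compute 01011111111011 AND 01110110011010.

AND: 1 only when both bits are 1
  01011111111011
& 01110110011010
----------------
  01010110011010
Decimal: 6139 & 7578 = 5530



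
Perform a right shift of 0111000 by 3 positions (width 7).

Original: 0111000 (decimal 56)
Shift right by 3 positions
Drop the 3 low bits; fill with zeros on the left
Result: 0000111 (decimal 7)
Equivalent: 56 >> 3 = 56 ÷ 2^3 = 7



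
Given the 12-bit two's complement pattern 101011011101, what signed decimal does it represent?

Binary: 101011011101
Sign bit: 1 (negative)
Invert: 010100100010
Add 1:  010100100011
Magnitude: 010100100011 = 1024 + 256 + 32 + 2 + 1 = 1315
Value: -1315



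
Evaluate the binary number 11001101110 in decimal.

Sum of powers of 2 for each 1-bit:
2^1 + 2^2 + 2^3 + 2^5 + 2^6 + 2^9 + 2^10
= 2 + 4 + 8 + 32 + 64 + 512 + 1024
= 1646

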